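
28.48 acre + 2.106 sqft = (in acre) 28.48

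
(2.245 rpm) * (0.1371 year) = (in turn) 1.618e+05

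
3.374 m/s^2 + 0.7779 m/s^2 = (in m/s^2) 4.152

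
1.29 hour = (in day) 0.05375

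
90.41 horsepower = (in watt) 6.742e+04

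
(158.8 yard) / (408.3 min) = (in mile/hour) 0.01326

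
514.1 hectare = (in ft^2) 5.534e+07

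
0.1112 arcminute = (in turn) 5.148e-06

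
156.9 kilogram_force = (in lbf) 345.9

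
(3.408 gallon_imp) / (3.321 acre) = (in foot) 3.782e-06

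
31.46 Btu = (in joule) 3.319e+04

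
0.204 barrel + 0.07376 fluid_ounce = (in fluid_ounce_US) 1097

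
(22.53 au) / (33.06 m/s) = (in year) 3233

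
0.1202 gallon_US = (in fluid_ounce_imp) 16.01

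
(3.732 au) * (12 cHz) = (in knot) 1.302e+11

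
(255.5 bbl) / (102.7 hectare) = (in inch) 0.001557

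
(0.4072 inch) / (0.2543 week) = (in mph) 1.504e-07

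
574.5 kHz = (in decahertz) 5.745e+04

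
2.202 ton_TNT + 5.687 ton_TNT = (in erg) 3.301e+17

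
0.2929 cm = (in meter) 0.002929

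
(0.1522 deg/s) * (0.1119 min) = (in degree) 1.022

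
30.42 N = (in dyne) 3.042e+06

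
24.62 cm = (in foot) 0.8077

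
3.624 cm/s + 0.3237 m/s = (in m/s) 0.3599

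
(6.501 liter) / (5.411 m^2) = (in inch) 0.0473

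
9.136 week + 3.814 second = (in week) 9.136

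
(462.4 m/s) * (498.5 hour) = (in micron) 8.298e+14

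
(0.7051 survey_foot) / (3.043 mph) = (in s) 0.158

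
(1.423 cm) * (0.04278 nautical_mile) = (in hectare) 0.0001127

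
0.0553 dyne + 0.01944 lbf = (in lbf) 0.01944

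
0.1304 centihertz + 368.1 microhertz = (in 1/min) 0.1003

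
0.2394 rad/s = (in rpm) 2.286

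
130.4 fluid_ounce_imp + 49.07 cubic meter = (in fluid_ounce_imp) 1.727e+06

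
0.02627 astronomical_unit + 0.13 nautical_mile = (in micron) 3.93e+15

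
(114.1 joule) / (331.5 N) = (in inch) 13.55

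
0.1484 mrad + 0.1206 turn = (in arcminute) 2605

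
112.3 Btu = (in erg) 1.185e+12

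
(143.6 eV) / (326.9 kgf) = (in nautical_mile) 3.875e-24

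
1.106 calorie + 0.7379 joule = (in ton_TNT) 1.282e-09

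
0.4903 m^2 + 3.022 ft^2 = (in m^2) 0.7711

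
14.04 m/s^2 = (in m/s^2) 14.04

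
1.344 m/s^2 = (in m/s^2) 1.344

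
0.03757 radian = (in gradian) 2.392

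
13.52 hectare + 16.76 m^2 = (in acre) 33.41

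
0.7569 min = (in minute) 0.7569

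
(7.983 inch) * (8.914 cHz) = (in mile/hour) 0.04043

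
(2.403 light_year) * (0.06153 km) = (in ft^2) 1.506e+19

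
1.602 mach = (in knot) 1060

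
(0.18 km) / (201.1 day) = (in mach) 3.042e-08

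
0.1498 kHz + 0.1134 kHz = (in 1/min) 1.579e+04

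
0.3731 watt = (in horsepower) 0.0005003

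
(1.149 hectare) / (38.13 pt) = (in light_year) 9.029e-11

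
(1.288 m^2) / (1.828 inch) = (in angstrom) 2.774e+11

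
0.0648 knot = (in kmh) 0.12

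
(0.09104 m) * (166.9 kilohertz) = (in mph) 3.399e+04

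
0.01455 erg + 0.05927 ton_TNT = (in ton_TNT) 0.05927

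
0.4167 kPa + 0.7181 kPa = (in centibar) 1.135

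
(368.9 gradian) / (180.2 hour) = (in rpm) 8.53e-05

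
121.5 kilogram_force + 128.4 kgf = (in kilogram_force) 249.9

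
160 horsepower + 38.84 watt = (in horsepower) 160.1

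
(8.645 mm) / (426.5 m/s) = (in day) 2.346e-10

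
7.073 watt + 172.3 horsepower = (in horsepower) 172.3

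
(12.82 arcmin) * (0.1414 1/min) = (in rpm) 8.392e-05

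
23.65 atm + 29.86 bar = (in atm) 53.12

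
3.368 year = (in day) 1229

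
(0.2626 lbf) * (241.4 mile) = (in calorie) 1.085e+05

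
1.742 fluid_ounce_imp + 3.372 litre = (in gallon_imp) 0.7526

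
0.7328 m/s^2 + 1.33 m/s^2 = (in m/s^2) 2.063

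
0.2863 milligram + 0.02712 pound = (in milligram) 1.23e+04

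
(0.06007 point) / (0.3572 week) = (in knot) 1.907e-10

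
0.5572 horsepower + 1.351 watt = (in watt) 416.9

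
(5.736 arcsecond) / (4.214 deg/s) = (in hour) 1.05e-07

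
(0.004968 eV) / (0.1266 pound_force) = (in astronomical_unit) 9.448e-33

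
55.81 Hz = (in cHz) 5581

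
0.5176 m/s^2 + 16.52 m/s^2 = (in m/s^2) 17.04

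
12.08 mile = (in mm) 1.944e+07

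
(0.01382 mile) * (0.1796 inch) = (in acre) 2.507e-05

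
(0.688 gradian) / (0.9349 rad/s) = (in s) 0.01156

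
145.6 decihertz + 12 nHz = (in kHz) 0.01456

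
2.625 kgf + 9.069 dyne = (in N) 25.74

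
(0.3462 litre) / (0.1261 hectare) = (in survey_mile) 1.706e-10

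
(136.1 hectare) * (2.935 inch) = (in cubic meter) 1.015e+05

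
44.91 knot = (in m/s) 23.1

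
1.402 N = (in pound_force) 0.3152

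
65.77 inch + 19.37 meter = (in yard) 23.01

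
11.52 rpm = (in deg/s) 69.12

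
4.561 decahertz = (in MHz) 4.561e-05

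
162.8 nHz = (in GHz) 1.628e-16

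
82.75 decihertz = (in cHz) 827.5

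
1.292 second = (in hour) 0.0003589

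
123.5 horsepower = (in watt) 9.209e+04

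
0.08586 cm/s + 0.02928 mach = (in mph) 22.3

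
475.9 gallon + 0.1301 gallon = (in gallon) 476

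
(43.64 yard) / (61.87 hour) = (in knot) 0.0003483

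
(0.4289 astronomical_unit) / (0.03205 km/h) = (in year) 2.285e+05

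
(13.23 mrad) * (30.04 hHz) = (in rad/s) 39.74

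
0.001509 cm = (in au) 1.009e-16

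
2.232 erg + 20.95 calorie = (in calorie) 20.95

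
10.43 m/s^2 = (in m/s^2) 10.43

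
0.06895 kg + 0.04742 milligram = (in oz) 2.432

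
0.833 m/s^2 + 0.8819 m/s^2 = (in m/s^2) 1.715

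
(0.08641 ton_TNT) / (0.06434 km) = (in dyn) 5.619e+11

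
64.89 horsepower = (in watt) 4.839e+04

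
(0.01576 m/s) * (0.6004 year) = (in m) 2.984e+05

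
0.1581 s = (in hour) 4.392e-05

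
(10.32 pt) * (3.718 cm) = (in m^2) 0.0001354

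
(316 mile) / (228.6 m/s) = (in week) 0.003678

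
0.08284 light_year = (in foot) 2.571e+15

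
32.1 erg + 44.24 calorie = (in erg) 1.851e+09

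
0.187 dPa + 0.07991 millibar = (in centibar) 0.00801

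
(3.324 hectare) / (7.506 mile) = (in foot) 9.028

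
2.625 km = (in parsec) 8.507e-14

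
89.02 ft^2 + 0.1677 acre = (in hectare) 0.06869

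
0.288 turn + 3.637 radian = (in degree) 312.1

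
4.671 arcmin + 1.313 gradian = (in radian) 0.02198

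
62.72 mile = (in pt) 2.861e+08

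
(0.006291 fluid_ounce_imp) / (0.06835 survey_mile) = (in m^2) 1.625e-09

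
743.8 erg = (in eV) 4.642e+14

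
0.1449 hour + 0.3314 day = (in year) 0.0009245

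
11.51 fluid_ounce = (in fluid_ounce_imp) 11.98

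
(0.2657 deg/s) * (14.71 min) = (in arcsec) 8.442e+05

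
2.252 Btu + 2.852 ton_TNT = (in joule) 1.193e+10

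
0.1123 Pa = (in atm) 1.108e-06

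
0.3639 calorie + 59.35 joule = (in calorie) 14.55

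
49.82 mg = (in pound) 0.0001098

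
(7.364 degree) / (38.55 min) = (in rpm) 0.0005306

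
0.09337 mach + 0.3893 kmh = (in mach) 0.09369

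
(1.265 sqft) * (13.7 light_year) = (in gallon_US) 4.024e+18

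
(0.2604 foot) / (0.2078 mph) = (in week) 1.413e-06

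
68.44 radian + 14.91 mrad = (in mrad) 6.845e+04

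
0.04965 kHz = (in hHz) 0.4965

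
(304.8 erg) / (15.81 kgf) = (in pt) 0.0005573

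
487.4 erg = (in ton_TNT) 1.165e-14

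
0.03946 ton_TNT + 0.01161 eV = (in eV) 1.03e+27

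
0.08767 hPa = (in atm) 8.652e-05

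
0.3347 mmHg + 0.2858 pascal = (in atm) 0.0004432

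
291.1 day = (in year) 0.7975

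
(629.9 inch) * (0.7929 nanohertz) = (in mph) 2.838e-08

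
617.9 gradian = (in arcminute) 3.337e+04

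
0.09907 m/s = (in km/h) 0.3567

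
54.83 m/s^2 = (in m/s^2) 54.83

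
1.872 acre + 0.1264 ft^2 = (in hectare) 0.7576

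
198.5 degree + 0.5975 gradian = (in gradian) 221.2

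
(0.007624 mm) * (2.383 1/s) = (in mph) 4.064e-05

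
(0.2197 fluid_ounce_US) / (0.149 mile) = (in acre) 6.695e-12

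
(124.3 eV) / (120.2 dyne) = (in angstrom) 0.0001657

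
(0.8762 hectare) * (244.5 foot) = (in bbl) 4.107e+06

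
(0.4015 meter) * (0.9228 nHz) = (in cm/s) 3.705e-08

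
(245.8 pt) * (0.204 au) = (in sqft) 2.848e+10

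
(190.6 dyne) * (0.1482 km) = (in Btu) 0.0002677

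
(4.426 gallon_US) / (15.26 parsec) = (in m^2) 3.558e-20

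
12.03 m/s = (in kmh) 43.31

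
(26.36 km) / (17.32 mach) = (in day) 5.173e-05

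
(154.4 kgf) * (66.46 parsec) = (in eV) 1.938e+40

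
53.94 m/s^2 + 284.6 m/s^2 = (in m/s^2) 338.5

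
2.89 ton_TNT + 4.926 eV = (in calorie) 2.89e+09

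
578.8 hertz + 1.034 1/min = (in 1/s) 578.8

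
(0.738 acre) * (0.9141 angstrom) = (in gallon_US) 7.212e-05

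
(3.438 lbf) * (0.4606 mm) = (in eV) 4.396e+16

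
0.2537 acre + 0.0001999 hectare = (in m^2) 1029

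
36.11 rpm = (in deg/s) 216.7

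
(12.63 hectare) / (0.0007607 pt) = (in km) 4.706e+08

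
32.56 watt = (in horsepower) 0.04366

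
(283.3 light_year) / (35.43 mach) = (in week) 3.673e+08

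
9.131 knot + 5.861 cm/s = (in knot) 9.245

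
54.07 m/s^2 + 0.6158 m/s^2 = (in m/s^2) 54.69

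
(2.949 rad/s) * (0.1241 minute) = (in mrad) 2.196e+04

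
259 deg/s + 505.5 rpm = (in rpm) 548.7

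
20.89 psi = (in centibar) 144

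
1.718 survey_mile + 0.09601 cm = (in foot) 9071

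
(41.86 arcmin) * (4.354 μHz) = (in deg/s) 3.038e-06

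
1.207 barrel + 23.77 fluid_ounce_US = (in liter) 192.6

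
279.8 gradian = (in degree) 251.8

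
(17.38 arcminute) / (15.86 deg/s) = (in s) 0.01826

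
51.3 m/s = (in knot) 99.72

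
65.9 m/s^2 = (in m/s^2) 65.9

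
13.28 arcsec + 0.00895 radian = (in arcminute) 30.99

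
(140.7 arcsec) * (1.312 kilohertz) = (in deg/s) 51.28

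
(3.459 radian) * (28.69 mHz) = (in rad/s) 0.09924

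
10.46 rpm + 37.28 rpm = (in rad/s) 4.999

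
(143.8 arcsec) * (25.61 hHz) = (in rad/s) 1.785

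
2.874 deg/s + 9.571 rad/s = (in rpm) 91.88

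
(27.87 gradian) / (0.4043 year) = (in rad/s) 3.434e-08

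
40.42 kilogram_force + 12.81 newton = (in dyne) 4.092e+07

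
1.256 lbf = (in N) 5.587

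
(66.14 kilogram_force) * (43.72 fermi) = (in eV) 1.77e+08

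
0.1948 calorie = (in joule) 0.815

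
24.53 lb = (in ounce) 392.5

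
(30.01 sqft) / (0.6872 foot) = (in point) 3.773e+04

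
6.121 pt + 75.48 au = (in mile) 7.016e+09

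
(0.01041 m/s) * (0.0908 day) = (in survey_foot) 267.9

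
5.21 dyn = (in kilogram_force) 5.313e-06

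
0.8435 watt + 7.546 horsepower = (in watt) 5628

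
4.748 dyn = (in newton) 4.748e-05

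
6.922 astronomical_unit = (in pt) 2.935e+15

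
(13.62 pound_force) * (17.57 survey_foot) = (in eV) 2.025e+21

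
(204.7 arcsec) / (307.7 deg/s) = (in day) 2.139e-09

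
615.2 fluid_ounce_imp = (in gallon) 4.618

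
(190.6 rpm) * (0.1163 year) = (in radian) 7.32e+07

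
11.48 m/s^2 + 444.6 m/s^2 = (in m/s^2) 456.1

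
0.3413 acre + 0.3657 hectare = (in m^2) 5038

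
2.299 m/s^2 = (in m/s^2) 2.299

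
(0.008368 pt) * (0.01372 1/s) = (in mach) 1.189e-10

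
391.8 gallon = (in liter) 1483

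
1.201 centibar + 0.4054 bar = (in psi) 6.054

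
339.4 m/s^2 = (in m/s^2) 339.4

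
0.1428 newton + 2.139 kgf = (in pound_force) 4.748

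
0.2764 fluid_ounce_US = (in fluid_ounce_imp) 0.2877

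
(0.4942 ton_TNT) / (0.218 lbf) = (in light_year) 2.254e-07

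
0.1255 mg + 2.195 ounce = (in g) 62.23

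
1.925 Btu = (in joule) 2031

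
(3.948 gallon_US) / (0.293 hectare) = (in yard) 5.578e-06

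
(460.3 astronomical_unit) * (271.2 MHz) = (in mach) 5.485e+19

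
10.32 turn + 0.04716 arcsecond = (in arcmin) 2.229e+05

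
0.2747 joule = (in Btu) 0.0002604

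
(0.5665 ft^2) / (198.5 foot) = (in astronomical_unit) 5.815e-15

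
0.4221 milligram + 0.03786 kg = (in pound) 0.08347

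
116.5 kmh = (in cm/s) 3236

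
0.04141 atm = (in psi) 0.6086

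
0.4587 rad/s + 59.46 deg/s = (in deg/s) 85.74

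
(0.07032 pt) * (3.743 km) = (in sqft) 0.9995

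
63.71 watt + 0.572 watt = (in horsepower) 0.0862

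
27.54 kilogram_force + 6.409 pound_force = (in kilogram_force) 30.45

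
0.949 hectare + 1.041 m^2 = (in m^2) 9491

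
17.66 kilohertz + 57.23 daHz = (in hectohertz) 182.3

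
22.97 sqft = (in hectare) 0.0002134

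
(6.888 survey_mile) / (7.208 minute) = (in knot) 49.82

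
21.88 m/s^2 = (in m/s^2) 21.88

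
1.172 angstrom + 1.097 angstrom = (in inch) 8.933e-09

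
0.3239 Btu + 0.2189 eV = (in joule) 341.7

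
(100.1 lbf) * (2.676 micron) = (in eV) 7.437e+15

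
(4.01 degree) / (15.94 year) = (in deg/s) 7.977e-09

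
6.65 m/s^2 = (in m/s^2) 6.65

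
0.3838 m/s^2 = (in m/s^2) 0.3838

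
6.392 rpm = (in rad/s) 0.6694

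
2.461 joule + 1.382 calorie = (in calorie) 1.97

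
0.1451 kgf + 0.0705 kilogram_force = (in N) 2.114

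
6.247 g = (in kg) 0.006247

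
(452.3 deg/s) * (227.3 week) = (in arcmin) 3.731e+12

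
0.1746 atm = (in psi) 2.566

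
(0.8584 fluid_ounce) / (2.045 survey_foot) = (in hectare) 4.073e-09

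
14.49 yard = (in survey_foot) 43.47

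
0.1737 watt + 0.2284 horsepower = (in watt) 170.5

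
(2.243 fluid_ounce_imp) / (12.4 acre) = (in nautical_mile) 6.858e-13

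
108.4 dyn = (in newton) 0.001084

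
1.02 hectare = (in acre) 2.52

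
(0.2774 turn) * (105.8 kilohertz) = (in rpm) 1.761e+06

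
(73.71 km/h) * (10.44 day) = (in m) 1.847e+07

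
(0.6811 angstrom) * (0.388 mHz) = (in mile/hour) 5.911e-14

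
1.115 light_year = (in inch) 4.153e+17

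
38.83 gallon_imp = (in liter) 176.5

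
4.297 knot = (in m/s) 2.211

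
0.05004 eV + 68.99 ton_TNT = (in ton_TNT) 68.99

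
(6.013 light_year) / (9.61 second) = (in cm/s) 5.92e+17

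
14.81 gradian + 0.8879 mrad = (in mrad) 233.5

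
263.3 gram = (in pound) 0.5805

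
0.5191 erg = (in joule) 5.191e-08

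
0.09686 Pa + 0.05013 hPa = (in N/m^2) 5.11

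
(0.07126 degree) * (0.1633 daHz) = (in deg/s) 0.1164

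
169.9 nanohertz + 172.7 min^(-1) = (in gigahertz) 2.878e-09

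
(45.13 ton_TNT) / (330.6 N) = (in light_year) 6.037e-08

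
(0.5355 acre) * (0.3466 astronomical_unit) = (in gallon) 2.968e+16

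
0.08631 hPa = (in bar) 8.631e-05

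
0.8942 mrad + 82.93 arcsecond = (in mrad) 1.296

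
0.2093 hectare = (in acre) 0.5172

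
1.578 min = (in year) 3.002e-06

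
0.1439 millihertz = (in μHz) 143.9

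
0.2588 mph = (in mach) 0.0003398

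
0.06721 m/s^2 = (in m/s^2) 0.06721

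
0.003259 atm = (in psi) 0.04789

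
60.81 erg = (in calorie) 1.453e-06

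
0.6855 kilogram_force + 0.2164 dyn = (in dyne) 6.722e+05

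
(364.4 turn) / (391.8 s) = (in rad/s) 5.844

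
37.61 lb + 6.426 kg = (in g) 2.349e+04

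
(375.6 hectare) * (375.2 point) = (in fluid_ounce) 1.681e+10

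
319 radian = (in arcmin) 1.097e+06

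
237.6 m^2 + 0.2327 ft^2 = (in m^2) 237.6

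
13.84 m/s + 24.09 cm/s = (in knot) 27.37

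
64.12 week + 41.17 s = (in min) 6.463e+05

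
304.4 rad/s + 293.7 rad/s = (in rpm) 5711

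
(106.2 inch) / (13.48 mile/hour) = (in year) 1.419e-08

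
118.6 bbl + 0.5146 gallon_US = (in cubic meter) 18.86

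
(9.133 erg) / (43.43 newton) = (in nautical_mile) 1.135e-11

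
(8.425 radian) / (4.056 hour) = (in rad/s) 0.000577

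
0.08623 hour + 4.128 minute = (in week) 0.0009228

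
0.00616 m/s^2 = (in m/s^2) 0.00616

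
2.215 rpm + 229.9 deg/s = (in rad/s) 4.244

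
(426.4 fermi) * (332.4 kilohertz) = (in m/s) 1.417e-07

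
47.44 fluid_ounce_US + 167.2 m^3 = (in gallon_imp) 3.678e+04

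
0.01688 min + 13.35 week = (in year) 0.256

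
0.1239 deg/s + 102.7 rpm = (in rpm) 102.7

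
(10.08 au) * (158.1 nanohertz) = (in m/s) 2.384e+05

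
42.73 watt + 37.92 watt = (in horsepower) 0.1082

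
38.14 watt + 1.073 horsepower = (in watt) 838.3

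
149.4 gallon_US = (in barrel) 3.557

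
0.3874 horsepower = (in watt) 288.9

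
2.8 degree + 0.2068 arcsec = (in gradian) 3.111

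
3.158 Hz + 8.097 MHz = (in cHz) 8.097e+08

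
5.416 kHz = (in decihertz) 5.416e+04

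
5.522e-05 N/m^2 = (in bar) 5.522e-10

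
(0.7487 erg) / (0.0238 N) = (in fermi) 3.146e+09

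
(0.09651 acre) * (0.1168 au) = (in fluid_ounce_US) 2.308e+17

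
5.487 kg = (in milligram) 5.487e+06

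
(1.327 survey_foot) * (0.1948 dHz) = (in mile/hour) 0.01763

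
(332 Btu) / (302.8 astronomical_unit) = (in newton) 7.733e-09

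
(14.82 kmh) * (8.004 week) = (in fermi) 1.993e+22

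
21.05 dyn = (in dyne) 21.05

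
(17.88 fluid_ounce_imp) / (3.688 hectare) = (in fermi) 1.378e+07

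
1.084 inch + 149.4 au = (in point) 6.335e+16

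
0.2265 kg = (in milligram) 2.265e+05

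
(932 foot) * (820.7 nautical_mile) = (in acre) 1.067e+05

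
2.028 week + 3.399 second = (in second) 1.227e+06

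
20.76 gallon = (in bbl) 0.4943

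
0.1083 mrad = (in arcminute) 0.3723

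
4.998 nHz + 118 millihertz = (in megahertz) 1.18e-07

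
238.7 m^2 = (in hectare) 0.02387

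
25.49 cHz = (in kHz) 0.0002549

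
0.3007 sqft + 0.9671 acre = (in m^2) 3914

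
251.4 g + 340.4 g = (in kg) 0.5918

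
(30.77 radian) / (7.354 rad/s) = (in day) 4.843e-05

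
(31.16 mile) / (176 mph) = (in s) 637.4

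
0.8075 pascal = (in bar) 8.075e-06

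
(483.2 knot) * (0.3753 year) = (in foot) 9.652e+09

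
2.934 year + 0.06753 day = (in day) 1071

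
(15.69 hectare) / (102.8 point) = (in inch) 1.703e+08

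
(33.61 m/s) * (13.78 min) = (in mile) 17.27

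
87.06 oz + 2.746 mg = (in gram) 2468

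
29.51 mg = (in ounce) 0.001041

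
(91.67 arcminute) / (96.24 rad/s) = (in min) 4.618e-06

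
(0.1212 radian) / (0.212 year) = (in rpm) 1.731e-07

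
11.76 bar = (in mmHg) 8821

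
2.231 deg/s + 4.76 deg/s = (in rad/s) 0.122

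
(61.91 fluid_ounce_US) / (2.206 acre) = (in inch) 8.074e-06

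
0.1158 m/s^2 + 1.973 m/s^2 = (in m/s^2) 2.089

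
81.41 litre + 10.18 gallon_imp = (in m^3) 0.1277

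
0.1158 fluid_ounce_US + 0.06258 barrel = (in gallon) 2.629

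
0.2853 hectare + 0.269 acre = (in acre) 0.974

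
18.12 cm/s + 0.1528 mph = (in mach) 0.0007328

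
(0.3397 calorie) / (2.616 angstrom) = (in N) 5.433e+09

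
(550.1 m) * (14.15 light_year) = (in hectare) 7.364e+15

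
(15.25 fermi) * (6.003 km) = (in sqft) 9.854e-10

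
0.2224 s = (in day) 2.574e-06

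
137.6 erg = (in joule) 1.376e-05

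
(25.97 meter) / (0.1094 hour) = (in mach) 0.0001937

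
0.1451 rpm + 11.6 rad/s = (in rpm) 110.9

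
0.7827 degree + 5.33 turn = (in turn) 5.332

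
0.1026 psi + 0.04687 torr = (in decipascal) 7137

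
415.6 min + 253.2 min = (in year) 0.001272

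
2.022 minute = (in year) 3.847e-06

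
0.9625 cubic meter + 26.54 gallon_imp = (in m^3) 1.083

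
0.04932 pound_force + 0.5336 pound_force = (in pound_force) 0.5829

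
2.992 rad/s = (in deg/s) 171.4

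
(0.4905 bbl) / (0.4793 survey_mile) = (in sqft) 0.001088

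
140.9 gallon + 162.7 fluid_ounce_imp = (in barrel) 3.384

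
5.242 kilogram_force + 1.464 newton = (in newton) 52.87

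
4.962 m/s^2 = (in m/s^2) 4.962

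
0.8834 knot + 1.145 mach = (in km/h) 1405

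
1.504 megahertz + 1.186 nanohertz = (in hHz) 1.504e+04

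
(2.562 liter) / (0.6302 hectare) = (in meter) 4.065e-07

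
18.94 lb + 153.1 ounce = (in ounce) 456.1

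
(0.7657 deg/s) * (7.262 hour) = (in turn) 55.61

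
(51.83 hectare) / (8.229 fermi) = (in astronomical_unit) 4.21e+08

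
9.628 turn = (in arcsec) 1.248e+07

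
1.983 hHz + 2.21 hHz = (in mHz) 4.193e+05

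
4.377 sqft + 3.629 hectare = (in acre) 8.968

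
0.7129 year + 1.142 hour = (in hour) 6246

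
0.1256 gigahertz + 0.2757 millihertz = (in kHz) 1.256e+05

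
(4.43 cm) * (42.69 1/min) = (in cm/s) 3.152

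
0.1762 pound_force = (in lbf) 0.1762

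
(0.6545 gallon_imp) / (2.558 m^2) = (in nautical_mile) 6.281e-07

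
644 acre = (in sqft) 2.805e+07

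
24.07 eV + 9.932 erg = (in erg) 9.932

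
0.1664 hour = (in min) 9.984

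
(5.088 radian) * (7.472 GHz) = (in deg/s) 2.178e+12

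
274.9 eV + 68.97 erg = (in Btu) 6.537e-09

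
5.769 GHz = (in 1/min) 3.461e+11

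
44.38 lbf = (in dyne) 1.974e+07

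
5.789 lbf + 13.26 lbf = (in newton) 84.73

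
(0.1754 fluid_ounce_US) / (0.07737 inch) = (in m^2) 0.00264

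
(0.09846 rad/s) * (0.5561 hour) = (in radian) 197.1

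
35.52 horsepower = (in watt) 2.649e+04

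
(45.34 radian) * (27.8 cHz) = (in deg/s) 722.2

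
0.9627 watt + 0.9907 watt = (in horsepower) 0.00262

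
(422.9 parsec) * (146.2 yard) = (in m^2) 1.745e+21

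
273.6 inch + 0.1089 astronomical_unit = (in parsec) 5.28e-07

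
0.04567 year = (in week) 2.381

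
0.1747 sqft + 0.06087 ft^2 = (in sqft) 0.2356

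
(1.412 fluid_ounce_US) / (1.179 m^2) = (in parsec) 1.148e-21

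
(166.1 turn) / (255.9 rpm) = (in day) 0.0004508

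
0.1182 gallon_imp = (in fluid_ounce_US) 18.17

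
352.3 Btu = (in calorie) 8.884e+04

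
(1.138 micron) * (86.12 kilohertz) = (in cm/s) 9.8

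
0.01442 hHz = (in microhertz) 1.442e+06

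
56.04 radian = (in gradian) 3568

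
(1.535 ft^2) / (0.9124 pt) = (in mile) 0.2753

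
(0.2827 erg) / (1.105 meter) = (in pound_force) 5.751e-09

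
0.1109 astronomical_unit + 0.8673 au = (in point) 4.148e+14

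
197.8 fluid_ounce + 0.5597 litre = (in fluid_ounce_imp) 225.6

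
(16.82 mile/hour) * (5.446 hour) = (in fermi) 1.474e+20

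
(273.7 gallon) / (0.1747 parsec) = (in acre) 4.749e-20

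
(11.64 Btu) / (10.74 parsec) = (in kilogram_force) 3.779e-15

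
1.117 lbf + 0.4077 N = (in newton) 5.376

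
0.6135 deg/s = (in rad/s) 0.01071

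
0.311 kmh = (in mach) 0.0002537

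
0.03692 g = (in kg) 3.692e-05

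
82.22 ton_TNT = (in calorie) 8.222e+10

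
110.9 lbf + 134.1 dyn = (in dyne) 4.933e+07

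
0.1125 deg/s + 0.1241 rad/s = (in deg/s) 7.223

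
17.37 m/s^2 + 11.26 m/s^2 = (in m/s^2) 28.63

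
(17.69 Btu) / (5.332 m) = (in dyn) 3.5e+08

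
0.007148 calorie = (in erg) 2.991e+05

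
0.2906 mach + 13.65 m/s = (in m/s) 112.6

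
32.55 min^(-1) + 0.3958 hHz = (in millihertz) 4.012e+04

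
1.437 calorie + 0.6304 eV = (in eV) 3.753e+19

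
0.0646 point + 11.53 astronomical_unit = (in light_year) 0.0001823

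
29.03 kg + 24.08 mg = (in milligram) 2.903e+07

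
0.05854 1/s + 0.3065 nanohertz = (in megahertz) 5.854e-08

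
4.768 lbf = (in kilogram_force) 2.163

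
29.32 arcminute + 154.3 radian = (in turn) 24.56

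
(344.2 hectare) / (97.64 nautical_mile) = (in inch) 749.4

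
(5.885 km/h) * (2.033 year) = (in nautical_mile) 5.659e+04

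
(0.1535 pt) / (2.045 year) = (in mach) 2.466e-15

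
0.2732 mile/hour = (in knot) 0.2374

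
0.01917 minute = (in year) 3.647e-08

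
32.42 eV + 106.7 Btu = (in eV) 7.026e+23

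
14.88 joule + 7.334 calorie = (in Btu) 0.04319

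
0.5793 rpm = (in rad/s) 0.06066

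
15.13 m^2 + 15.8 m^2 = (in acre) 0.007643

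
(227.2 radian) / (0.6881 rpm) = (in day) 0.03649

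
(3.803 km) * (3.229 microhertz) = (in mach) 3.606e-05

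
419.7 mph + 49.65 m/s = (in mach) 0.6968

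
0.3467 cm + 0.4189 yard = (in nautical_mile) 0.0002087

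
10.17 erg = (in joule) 1.017e-06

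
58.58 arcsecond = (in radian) 0.000284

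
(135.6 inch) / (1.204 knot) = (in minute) 0.09268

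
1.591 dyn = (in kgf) 1.622e-06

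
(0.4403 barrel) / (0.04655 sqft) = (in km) 0.01619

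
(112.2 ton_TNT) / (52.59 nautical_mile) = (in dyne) 4.82e+11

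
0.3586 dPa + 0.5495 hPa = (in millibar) 0.5499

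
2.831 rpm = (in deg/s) 16.99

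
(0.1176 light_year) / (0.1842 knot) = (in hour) 3.261e+12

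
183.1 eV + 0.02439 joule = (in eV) 1.522e+17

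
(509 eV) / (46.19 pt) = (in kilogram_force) 5.103e-16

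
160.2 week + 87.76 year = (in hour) 7.957e+05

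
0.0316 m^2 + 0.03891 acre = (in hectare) 0.01575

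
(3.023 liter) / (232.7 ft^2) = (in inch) 0.005505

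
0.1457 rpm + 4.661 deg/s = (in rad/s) 0.09661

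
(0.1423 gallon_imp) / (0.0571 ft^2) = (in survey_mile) 7.578e-05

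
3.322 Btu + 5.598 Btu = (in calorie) 2249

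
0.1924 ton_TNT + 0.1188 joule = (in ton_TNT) 0.1924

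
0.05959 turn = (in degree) 21.45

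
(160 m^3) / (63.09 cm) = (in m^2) 253.6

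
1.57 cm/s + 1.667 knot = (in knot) 1.698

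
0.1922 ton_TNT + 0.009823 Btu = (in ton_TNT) 0.1922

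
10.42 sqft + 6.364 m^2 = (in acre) 0.001812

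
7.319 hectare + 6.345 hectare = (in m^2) 1.366e+05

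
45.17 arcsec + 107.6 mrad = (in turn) 0.01716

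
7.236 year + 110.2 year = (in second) 3.703e+09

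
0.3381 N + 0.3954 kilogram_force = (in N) 4.216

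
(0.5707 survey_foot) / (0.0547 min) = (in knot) 0.103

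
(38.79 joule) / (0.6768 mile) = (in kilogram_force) 0.003632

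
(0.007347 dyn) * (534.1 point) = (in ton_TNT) 3.309e-18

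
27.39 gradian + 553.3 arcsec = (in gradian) 27.56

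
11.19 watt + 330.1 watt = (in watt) 341.3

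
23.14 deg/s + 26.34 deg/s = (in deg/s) 49.48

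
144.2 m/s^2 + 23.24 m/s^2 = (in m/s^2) 167.4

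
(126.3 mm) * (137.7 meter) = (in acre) 0.004298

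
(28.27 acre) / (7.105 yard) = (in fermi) 1.761e+19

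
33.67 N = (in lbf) 7.569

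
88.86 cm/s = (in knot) 1.727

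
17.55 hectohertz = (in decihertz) 1.755e+04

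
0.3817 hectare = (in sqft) 4.109e+04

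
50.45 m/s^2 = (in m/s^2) 50.45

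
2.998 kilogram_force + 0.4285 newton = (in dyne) 2.983e+06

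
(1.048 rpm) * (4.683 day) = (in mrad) 4.44e+07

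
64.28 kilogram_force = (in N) 630.4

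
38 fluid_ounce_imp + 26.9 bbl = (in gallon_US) 1130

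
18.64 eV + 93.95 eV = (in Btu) 1.71e-20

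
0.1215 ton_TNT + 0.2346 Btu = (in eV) 3.173e+27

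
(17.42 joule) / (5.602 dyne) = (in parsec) 1.008e-11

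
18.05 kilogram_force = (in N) 177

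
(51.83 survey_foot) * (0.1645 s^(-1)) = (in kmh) 9.355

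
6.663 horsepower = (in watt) 4969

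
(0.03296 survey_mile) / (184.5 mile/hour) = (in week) 1.063e-06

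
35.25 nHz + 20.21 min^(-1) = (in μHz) 3.368e+05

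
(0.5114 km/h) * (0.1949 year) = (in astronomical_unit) 5.836e-06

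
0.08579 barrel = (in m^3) 0.01364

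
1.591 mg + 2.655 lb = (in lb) 2.655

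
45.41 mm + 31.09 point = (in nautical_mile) 3.044e-05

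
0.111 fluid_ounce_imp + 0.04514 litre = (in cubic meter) 4.829e-05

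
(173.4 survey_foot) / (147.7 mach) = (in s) 0.001051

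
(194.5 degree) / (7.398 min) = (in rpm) 0.07303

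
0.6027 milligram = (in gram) 0.0006027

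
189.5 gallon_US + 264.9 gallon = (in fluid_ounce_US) 5.816e+04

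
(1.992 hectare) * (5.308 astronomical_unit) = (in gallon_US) 4.179e+18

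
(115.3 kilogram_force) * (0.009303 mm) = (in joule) 0.01052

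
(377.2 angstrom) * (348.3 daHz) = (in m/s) 0.0001314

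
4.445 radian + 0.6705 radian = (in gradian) 325.7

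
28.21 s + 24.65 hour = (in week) 0.1468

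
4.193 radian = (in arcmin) 1.441e+04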